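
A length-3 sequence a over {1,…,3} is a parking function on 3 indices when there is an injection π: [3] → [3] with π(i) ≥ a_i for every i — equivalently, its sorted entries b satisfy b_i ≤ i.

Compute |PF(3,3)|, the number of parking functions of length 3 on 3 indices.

|PF| = 1·4^2 = 1 · 16 = 16 (Pollak)
One tuple (1,2,3) → sorted (1,2,3): b_i ≤ i ∀i, a PF.

16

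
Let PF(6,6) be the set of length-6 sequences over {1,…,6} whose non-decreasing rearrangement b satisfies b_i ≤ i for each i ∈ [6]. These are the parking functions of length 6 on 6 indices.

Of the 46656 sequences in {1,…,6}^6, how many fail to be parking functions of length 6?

29849

|PF| = 1·7^5 = 1×16807 = 16807 (Konheim–Weiss)
Example (3,2,5,4,6,5) → sorted (2,3,4,5,5,6): b_1=2>1, not a PF.
So 46656 − 16807 = 29849 fail.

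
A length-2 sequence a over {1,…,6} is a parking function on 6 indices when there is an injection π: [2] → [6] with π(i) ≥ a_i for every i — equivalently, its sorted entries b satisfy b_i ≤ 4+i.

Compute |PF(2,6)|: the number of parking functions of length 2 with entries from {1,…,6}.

Count = (6−2+1)·(6+1)^(2−1) = 5 · 7 = 35 [KW]
E.g. (1,6) → sorted (1,6): b_i ≤ 4+i ∀i, a PF.

35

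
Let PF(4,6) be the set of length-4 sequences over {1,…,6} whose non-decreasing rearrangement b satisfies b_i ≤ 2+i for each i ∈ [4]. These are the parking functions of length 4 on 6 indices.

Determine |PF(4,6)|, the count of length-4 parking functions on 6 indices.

Count = (6+1−4)·(6+1)^{4−1} = 3 · 343 = 1029 (Pollak)
Check (2,4,4,6) → sorted (2,4,4,6): b_i ≤ 2+i ∀i, a PF.

1029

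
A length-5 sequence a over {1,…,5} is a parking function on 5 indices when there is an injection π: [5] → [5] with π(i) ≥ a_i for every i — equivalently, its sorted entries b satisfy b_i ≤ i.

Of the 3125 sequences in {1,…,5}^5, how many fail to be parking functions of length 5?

1829

#PF = (5+1−5)·(5+1)^{5−1} = 1·1296 = 1296
One tuple (4,4,5,1,4) → sorted (1,4,4,4,5): b_2=4>2, not a PF.
5^5 − 1296 = 3125 − 1296 = 1829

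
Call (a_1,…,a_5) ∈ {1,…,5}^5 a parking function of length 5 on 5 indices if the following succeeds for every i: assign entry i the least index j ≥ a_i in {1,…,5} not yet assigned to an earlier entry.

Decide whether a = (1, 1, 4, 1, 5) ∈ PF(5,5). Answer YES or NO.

Rearranged: b = (1, 1, 1, 4, 5).
  b_1=1 ≤ 1
  b_2=1 ≤ 2
  b_3=1 ≤ 3
  b_4=4 ≤ 4
  b_5=5 ≤ 5
All bounds hold ⇒ YES

YES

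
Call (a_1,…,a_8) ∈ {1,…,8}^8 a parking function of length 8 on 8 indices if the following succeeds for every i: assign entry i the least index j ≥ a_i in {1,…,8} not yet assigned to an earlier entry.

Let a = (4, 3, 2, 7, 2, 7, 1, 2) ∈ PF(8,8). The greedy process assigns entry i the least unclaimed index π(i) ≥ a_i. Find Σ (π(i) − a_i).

Σπ = 8·9/2 = 36 (π permutes [8]); Σa = 4+3+2+7+2+7+1+2 = 28; disp = 36−28 = 8.

8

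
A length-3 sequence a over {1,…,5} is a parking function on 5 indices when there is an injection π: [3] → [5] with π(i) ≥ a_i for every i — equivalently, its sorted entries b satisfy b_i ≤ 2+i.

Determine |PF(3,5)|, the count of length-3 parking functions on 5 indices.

#PF = (6−3)·6^(3−1) = 3·36 = 108 [KW]
Check (2,2,5) → sorted (2,2,5): b_i ≤ 2+i ∀i, a PF.

108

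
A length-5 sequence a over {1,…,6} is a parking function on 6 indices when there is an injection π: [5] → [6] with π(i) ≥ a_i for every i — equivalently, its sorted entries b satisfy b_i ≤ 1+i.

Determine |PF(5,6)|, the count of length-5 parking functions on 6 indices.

|PF(5,6)| = (7−5)·7^(5−1) = 2 · 2401 = 4802 (Pollak)
One tuple (2,5,1,1,4) → sorted (1,1,2,4,5): b_i ≤ 1+i ∀i, a PF.

4802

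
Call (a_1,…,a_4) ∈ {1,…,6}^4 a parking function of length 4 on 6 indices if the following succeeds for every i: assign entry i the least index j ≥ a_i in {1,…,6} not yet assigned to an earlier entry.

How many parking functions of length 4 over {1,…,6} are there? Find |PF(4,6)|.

|PF(4,6)| = (7−4)·7^(4−1) = 3 · 343 = 1029 (Konheim–Weiss)
Example (6,2,4,2) → sorted (2,2,4,6): b_i ≤ 2+i ∀i, a PF.

1029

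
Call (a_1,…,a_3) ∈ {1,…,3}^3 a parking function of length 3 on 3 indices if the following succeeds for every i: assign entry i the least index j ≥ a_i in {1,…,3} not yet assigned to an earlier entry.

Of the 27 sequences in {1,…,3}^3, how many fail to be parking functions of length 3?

Count = (4−3)·4^(3−1) = 1 · 16 = 16
One tuple (3,3,2) → sorted (2,3,3): b_1=2>1, not a PF.
Total 27; non-PF = 27−16 = 11

11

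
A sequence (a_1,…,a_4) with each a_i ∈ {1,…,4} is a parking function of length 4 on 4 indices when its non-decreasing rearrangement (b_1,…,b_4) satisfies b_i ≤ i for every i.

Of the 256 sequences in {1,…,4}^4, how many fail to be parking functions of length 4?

|PF| = 1·5^3 = 1 · 125 = 125 [KW]
One tuple (4,1,4,3) → sorted (1,3,4,4): b_2=3>2, not a PF.
Total 256; non-PF = 256−125 = 131

131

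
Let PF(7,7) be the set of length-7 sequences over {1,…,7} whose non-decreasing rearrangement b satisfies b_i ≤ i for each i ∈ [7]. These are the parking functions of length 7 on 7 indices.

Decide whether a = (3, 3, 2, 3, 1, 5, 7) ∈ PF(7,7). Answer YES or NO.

Rearranged: b = (1, 2, 3, 3, 3, 5, 7).
  b_1=1 ≤ 1
  b_2=2 ≤ 2
  b_3=3 ≤ 3
  b_4=3 ≤ 4
  b_5=3 ≤ 5
  b_6=5 ≤ 6
  b_7=7 ≤ 7
All bounds hold ⇒ YES

YES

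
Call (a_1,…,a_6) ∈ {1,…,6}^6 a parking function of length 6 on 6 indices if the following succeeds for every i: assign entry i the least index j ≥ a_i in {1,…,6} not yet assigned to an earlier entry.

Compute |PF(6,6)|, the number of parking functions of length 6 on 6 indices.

#PF = (6+1−6)·(6+1)^{6−1} = 1 · 16807 = 16807 (Konheim–Weiss)
Example (2,1,2,3,6,4) → sorted (1,2,2,3,4,6): b_i ≤ i ∀i, a PF.

16807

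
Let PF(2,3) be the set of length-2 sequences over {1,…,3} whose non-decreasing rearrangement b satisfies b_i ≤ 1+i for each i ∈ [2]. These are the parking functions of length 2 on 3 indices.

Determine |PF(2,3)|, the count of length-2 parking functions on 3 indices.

#PF = (3−2+1)·(3+1)^(2−1) = 2×4 = 8 (Pollak)
Check (1,2) → sorted (1,2): b_i ≤ 1+i ∀i, a PF.

8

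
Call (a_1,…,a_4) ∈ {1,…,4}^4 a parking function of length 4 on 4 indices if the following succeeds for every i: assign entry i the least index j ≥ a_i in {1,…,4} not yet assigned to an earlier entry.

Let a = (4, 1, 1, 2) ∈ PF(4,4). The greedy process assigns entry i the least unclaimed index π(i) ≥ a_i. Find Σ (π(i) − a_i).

2

Σπ = 4·5/2 = 10 (π permutes [4]); Σa = 4+1+1+2 = 8; disp = 10−8 = 2.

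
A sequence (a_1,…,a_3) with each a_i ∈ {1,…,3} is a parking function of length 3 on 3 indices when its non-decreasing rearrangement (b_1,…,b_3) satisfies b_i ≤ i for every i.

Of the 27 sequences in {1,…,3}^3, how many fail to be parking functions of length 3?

Count = (4−3)·4^(3−1) = 1×16 = 16 [KW]
One tuple (3,2,2) → sorted (2,2,3): b_1=2>1, not a PF.
3^3 − 16 = 27 − 16 = 11

11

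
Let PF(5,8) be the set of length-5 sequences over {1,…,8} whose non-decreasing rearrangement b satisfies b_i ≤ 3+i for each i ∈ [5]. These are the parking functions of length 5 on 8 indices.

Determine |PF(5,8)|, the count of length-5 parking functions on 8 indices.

|PF(5,8)| = (8+1−5)·(8+1)^{5−1} = 4 · 6561 = 26244 (Konheim–Weiss)
One tuple (8,2,4,5,4) → sorted (2,4,4,5,8): b_i ≤ 3+i ∀i, a PF.

26244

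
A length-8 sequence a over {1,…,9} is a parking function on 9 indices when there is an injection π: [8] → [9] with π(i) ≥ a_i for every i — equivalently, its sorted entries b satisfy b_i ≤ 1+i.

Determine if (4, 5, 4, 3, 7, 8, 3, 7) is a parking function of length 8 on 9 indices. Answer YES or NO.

NO

Rearranged: b = (3, 3, 4, 4, 5, 7, 7, 8).
  b_1=3 > 2
  fails at i=1 ⇒ NO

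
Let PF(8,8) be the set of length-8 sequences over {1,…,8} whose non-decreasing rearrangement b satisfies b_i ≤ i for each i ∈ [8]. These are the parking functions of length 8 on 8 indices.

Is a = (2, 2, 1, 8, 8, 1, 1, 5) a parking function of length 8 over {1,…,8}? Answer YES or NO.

Order a: b = (1, 1, 1, 2, 2, 5, 8, 8).
  b_1=1 ≤ 1
  b_2=1 ≤ 2
  b_3=1 ≤ 3
  b_4=2 ≤ 4
  b_5=2 ≤ 5
  b_6=5 ≤ 6
  b_7=8 > 7
  fails at i=7 ⇒ NO

NO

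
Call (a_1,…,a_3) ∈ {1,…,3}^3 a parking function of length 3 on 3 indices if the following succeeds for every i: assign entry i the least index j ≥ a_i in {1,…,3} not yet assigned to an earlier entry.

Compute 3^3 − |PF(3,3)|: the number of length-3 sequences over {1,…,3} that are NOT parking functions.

#PF = (3+1−3)·(3+1)^{3−1} = 1 · 16 = 16 (Konheim–Weiss)
E.g. (1,3,3) → sorted (1,3,3): b_2=3>2, not a PF.
Total 27; non-PF = 27−16 = 11

11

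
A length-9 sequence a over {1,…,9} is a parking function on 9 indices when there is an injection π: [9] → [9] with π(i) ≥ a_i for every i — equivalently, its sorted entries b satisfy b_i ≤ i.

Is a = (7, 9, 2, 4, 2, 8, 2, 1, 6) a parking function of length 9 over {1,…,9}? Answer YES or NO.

Sorted: b = (1, 2, 2, 2, 4, 6, 7, 8, 9).
  b_1=1 ≤ 1
  b_2=2 ≤ 2
  b_3=2 ≤ 3
  b_4=2 ≤ 4
  b_5=4 ≤ 5
  b_6=6 ≤ 6
  b_7=7 ≤ 7
  b_8=8 ≤ 8
  b_9=9 ≤ 9
All bounds hold ⇒ YES

YES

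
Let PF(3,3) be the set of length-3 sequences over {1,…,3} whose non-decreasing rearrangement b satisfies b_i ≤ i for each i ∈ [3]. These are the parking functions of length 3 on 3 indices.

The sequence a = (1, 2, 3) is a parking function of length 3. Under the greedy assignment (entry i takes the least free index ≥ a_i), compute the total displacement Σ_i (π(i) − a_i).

0

Σπ = 6 ({1..3} each once); Σa = 1+2+3 = 6; disp = 6−6 = 0.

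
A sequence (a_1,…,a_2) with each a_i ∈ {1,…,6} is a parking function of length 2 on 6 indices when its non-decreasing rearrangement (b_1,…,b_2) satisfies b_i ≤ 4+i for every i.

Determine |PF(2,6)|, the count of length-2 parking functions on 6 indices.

|PF| = (6+1−2)·(6+1)^{2−1} = 5×7 = 35 (Konheim–Weiss)
One tuple (1,4) → sorted (1,4): b_i ≤ 4+i ∀i, a PF.

35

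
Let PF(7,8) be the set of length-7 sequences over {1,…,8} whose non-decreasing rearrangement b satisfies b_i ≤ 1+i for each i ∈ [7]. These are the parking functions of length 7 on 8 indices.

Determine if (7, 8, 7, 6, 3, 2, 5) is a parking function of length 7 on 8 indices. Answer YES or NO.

Rearranged: b = (2, 3, 5, 6, 7, 7, 8).
  b_1=2 ≤ 2
  b_2=3 ≤ 3
  b_3=5 > 4
  fails at i=3 ⇒ NO

NO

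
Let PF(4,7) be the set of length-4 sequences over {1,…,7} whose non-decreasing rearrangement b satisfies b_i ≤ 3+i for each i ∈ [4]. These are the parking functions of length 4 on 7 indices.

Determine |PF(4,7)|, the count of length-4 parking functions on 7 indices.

|PF(4,7)| = (7−4+1)·(7+1)^(4−1) = 4 · 512 = 2048 (Pollak)
One tuple (2,3,4,6) → sorted (2,3,4,6): b_i ≤ 3+i ∀i, a PF.

2048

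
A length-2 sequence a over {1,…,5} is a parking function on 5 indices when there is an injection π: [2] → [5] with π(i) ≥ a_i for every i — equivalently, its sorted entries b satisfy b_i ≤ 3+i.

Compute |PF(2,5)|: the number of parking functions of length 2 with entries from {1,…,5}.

24

|PF| = (5−2+1)·(5+1)^(2−1) = 4·6 = 24 (Konheim–Weiss)
One tuple (5,2) → sorted (2,5): b_i ≤ 3+i ∀i, a PF.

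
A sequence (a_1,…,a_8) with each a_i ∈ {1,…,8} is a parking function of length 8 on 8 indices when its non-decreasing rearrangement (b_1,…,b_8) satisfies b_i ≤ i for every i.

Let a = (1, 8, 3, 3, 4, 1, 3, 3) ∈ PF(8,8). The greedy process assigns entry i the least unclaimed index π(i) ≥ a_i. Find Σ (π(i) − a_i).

10

Σπ = 8·9/2 = 36 (π permutes [8]); Σa = 1+8+3+3+4+1+3+3 = 26; disp = 36−26 = 10.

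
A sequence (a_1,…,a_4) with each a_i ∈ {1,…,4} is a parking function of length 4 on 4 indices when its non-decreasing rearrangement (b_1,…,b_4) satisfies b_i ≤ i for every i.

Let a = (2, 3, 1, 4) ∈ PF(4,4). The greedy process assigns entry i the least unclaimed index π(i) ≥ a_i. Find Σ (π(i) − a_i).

Σπ = 10 ({1..4} each once); Σa = 2+3+1+4 = 10; disp = 10−10 = 0.

0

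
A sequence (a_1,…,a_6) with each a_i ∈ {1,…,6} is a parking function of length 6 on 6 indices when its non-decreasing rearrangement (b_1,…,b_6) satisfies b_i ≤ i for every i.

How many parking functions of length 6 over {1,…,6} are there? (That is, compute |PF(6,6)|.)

16807

Count = (6−6+1)·(6+1)^(6−1) = 1·16807 = 16807 (Konheim–Weiss)
Check (1,2,1,3,5,6) → sorted (1,1,2,3,5,6): b_i ≤ i ∀i, a PF.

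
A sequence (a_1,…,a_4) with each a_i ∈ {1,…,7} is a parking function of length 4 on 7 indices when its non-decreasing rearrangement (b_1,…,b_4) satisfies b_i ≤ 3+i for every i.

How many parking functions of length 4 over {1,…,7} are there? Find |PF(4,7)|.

Count = (8−4)·8^(4−1) = 4×512 = 2048 (Pollak)
One tuple (1,1,2,4) → sorted (1,1,2,4): b_i ≤ 3+i ∀i, a PF.

2048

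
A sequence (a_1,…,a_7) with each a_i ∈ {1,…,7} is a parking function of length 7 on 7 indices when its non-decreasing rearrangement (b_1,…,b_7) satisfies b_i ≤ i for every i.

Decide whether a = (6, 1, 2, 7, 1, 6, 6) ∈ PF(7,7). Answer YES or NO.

NO

Sorted: b = (1, 1, 2, 6, 6, 6, 7).
  b_1=1 ≤ 1
  b_2=1 ≤ 2
  b_3=2 ≤ 3
  b_4=6 > 4
  fails at i=4 ⇒ NO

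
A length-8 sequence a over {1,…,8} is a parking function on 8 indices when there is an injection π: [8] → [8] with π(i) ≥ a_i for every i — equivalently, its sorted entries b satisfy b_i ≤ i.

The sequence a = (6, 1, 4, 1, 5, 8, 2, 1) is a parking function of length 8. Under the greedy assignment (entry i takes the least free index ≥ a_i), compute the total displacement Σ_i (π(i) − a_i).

Σπ = 8·9/2 = 36 (π permutes [8]); Σa = 6+1+4+1+5+8+2+1 = 28; disp = 36−28 = 8.

8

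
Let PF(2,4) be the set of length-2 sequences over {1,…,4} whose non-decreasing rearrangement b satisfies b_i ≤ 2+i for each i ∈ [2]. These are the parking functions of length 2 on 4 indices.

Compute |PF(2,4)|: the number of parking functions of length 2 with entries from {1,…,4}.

15

#PF = 3·5^1 = 3 · 5 = 15
Check (3,3) → sorted (3,3): b_i ≤ 2+i ∀i, a PF.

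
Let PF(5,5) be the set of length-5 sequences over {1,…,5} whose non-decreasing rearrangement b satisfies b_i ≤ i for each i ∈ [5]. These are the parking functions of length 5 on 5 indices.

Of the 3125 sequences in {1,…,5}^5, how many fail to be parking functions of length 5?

1829

#PF = (5+1−5)·(5+1)^{5−1} = 1·1296 = 1296 [KW]
One tuple (1,5,5,5,5) → sorted (1,5,5,5,5): b_2=5>2, not a PF.
So 3125 − 1296 = 1829 fail.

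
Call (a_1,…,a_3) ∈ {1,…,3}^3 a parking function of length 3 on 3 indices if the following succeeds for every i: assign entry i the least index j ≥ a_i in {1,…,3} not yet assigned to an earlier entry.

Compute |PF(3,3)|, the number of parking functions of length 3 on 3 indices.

16

|PF(3,3)| = (3+1−3)·(3+1)^{3−1} = 1 · 16 = 16 (Konheim–Weiss)
Example (1,2,1) → sorted (1,1,2): b_i ≤ i ∀i, a PF.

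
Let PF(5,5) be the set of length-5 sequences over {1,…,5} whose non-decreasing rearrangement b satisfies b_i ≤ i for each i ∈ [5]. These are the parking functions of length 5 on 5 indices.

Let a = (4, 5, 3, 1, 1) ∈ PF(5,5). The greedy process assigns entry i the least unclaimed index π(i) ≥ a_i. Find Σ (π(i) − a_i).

1

Σπ(i) = 1+…+5 = 15; Σa = 4+5+3+1+1 = 14; disp = 15−14 = 1.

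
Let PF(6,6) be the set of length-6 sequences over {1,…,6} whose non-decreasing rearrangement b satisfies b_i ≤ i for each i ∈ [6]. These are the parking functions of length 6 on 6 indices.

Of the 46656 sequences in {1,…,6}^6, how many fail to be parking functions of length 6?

29849

Count = (6+1−6)·(6+1)^{6−1} = 1 · 16807 = 16807
Example (2,4,6,5,5,2) → sorted (2,2,4,5,5,6): b_1=2>1, not a PF.
Total 46656; non-PF = 46656−16807 = 29849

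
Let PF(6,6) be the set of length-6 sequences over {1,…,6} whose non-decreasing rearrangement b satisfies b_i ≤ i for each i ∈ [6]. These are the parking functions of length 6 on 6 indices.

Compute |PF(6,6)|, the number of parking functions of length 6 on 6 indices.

16807

|PF(6,6)| = 1·7^5 = 1·16807 = 16807
E.g. (1,1,3,4,6,3) → sorted (1,1,3,3,4,6): b_i ≤ i ∀i, a PF.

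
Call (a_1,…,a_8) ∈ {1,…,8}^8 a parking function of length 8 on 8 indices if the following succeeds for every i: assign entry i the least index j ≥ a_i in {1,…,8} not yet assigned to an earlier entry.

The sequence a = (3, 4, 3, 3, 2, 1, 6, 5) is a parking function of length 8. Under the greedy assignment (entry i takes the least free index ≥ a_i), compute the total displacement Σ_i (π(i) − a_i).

9

Σπ = 8·9/2 = 36 (π permutes [8]); Σa = 3+4+3+3+2+1+6+5 = 27; disp = 36−27 = 9.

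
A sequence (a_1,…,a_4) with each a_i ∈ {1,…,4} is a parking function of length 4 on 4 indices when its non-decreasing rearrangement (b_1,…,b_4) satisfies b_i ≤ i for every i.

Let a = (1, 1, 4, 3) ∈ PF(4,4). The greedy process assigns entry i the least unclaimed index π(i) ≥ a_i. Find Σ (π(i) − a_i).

1

Σπ(i) = 1+…+4 = 10; Σa = 1+1+4+3 = 9; disp = 10−9 = 1.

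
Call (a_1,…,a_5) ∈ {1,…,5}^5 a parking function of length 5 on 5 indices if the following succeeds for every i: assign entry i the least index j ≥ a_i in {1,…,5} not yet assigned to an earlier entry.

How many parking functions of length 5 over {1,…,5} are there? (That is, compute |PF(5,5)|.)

1296

|PF(5,5)| = (6−5)·6^(5−1) = 1·1296 = 1296 (Konheim–Weiss)
One tuple (3,2,1,4,4) → sorted (1,2,3,4,4): b_i ≤ i ∀i, a PF.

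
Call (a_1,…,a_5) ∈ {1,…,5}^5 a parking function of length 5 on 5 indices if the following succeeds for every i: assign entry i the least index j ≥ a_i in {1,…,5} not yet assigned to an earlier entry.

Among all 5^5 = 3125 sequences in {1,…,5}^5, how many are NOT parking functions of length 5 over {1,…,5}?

#PF = 1·6^4 = 1·1296 = 1296 [KW]
Check (4,4,4,2,4) → sorted (2,4,4,4,4): b_1=2>1, not a PF.
So 3125 − 1296 = 1829 fail.

1829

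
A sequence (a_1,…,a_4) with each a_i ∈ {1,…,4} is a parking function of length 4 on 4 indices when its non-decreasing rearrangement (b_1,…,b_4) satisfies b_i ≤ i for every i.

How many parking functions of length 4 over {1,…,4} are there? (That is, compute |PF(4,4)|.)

#PF = (4+1−4)·(4+1)^{4−1} = 1×125 = 125 [KW]
Check (2,3,1,1) → sorted (1,1,2,3): b_i ≤ i ∀i, a PF.

125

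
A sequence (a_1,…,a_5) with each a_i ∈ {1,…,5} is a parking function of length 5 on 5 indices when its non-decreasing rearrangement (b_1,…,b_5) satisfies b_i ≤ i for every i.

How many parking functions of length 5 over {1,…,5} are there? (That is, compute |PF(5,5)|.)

1296

|PF| = (5+1−5)·(5+1)^{5−1} = 1×1296 = 1296 (Pollak)
Check (1,3,5,2,2) → sorted (1,2,2,3,5): b_i ≤ i ∀i, a PF.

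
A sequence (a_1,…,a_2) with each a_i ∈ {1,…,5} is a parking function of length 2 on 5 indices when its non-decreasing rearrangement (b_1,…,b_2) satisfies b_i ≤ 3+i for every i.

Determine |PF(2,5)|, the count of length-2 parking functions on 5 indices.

24

Count = (5−2+1)·(5+1)^(2−1) = 4 · 6 = 24 (Konheim–Weiss)
E.g. (5,2) → sorted (2,5): b_i ≤ 3+i ∀i, a PF.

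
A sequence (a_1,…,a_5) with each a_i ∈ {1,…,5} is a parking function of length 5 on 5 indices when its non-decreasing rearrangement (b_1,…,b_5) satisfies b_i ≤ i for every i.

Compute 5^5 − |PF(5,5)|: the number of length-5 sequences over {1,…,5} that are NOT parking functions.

1829

|PF| = (5+1−5)·(5+1)^{5−1} = 1·1296 = 1296 [KW]
Check (5,3,5,5,2) → sorted (2,3,5,5,5): b_1=2>1, not a PF.
Total 3125; non-PF = 3125−1296 = 1829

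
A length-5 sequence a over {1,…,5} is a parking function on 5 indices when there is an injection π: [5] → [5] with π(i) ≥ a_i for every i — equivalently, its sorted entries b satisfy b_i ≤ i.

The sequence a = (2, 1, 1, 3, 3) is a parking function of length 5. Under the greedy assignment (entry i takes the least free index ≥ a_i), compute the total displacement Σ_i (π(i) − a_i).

Σπ = 15 ({1..5} each once); Σa = 2+1+1+3+3 = 10; disp = 15−10 = 5.

5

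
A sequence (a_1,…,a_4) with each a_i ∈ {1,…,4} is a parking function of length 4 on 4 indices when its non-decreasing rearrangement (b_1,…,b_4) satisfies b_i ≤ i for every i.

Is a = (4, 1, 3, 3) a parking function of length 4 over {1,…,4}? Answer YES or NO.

NO

Rearranged: b = (1, 3, 3, 4).
  b_1=1 ≤ 1
  b_2=3 > 2
  fails at i=2 ⇒ NO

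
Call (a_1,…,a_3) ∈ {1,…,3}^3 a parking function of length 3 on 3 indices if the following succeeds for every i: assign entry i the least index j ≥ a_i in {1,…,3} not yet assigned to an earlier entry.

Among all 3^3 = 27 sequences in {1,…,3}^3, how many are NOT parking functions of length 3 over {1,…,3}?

11

#PF = (3+1−3)·(3+1)^{3−1} = 1·16 = 16 (Pollak)
One tuple (3,3,3) → sorted (3,3,3): b_1=3>1, not a PF.
Total 27; non-PF = 27−16 = 11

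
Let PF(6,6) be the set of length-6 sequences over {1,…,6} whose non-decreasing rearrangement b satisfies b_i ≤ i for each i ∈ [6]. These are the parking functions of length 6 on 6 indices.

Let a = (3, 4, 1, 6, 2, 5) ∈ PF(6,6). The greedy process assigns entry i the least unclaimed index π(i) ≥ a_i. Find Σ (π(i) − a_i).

Σπ = 21 ({1..6} each once); Σa = 3+4+1+6+2+5 = 21; disp = 21−21 = 0.

0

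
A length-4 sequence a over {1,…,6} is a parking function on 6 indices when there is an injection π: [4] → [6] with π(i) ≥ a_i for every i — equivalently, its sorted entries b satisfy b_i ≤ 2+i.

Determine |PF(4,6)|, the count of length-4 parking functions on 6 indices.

1029

|PF| = (6−4+1)·(6+1)^(4−1) = 3 · 343 = 1029 (Pollak)
E.g. (1,1,1,4) → sorted (1,1,1,4): b_i ≤ 2+i ∀i, a PF.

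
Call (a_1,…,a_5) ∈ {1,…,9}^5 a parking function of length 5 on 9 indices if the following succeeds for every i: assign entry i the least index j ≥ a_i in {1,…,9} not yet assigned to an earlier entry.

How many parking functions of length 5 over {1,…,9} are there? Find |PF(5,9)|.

|PF(5,9)| = (10−5)·10^(5−1) = 5×10000 = 50000 (Konheim–Weiss)
Example (4,9,7,6,4) → sorted (4,4,6,7,9): b_i ≤ 4+i ∀i, a PF.

50000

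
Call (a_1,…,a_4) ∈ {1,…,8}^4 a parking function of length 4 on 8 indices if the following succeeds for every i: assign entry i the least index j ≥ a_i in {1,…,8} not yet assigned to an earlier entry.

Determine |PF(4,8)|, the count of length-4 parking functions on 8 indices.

Count = 5·9^3 = 5×729 = 3645 (Pollak)
Check (6,1,3,7) → sorted (1,3,6,7): b_i ≤ 4+i ∀i, a PF.

3645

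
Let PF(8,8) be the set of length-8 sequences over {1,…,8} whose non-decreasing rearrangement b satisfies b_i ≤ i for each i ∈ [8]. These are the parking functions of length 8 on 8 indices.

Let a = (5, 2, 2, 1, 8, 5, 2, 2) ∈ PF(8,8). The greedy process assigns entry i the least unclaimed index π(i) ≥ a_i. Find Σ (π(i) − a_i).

9

Σπ = 8·9/2 = 36 (π permutes [8]); Σa = 5+2+2+1+8+5+2+2 = 27; disp = 36−27 = 9.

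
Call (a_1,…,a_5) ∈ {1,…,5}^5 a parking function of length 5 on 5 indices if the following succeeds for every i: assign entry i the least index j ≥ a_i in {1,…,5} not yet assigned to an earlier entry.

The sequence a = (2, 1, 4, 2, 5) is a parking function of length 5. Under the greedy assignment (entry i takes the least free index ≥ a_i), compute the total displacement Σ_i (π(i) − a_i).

1

Σπ = 5·6/2 = 15 (π permutes [5]); Σa = 2+1+4+2+5 = 14; disp = 15−14 = 1.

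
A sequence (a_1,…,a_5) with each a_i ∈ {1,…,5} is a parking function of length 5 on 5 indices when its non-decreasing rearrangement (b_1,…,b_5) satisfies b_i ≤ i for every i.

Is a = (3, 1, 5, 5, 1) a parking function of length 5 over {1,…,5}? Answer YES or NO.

Sorted: b = (1, 1, 3, 5, 5).
  b_1=1 ≤ 1
  b_2=1 ≤ 2
  b_3=3 ≤ 3
  b_4=5 > 4
  fails at i=4 ⇒ NO

NO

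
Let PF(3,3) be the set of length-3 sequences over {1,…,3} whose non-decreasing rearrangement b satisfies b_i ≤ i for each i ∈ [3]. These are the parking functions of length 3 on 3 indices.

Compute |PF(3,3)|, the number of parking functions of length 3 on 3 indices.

16

Count = (3−3+1)·(3+1)^(3−1) = 1×16 = 16 (Konheim–Weiss)
One tuple (1,1,2) → sorted (1,1,2): b_i ≤ i ∀i, a PF.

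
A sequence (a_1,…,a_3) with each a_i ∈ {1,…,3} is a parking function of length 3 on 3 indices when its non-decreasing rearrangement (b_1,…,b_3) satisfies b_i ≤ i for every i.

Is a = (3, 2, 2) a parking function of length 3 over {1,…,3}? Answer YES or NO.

Sorted: b = (2, 2, 3).
  b_1=2 > 1
  fails at i=1 ⇒ NO

NO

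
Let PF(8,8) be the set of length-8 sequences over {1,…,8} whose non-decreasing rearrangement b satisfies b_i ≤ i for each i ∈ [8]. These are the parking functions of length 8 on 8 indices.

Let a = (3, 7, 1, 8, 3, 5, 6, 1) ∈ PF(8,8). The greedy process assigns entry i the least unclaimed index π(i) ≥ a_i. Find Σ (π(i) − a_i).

2

Σπ = 36 ({1..8} each once); Σa = 3+7+1+8+3+5+6+1 = 34; disp = 36−34 = 2.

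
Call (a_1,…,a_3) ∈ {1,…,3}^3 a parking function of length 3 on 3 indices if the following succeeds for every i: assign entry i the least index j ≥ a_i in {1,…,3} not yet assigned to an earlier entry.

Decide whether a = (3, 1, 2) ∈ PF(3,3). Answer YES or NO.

Rearranged: b = (1, 2, 3).
  b_1=1 ≤ 1
  b_2=2 ≤ 2
  b_3=3 ≤ 3
All bounds hold ⇒ YES

YES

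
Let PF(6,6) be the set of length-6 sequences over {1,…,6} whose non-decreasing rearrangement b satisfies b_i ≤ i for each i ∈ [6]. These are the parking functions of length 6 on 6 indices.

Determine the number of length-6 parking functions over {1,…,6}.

16807

#PF = (7−6)·7^(6−1) = 1 · 16807 = 16807 (Konheim–Weiss)
One tuple (3,1,2,3,4,2) → sorted (1,2,2,3,3,4): b_i ≤ i ∀i, a PF.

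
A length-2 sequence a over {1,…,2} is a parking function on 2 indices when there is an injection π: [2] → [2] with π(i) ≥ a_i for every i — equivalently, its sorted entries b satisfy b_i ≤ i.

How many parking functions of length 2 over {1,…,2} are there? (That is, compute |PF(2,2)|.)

|PF| = (2−2+1)·(2+1)^(2−1) = 1 · 3 = 3 (Pollak)
Check (1,2) → sorted (1,2): b_i ≤ i ∀i, a PF.

3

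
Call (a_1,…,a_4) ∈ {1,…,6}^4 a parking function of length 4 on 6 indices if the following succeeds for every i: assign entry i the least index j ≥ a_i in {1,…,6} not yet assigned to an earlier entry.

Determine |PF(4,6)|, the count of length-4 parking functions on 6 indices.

#PF = (6−4+1)·(6+1)^(4−1) = 3·343 = 1029 (Pollak)
E.g. (3,5,4,4) → sorted (3,4,4,5): b_i ≤ 2+i ∀i, a PF.

1029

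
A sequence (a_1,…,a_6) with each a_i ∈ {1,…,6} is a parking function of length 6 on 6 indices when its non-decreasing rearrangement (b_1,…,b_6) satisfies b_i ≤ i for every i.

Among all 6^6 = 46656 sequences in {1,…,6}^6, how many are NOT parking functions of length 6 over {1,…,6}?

#PF = (7−6)·7^(6−1) = 1·16807 = 16807 (Konheim–Weiss)
One tuple (5,5,4,5,2,3) → sorted (2,3,4,5,5,5): b_1=2>1, not a PF.
Total 46656; non-PF = 46656−16807 = 29849

29849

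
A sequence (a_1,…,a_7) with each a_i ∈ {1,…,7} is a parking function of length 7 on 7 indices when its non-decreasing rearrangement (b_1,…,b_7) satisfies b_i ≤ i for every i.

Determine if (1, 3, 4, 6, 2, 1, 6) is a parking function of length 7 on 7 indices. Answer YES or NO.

YES

Rearranged: b = (1, 1, 2, 3, 4, 6, 6).
  b_1=1 ≤ 1
  b_2=1 ≤ 2
  b_3=2 ≤ 3
  b_4=3 ≤ 4
  b_5=4 ≤ 5
  b_6=6 ≤ 6
  b_7=6 ≤ 7
All bounds hold ⇒ YES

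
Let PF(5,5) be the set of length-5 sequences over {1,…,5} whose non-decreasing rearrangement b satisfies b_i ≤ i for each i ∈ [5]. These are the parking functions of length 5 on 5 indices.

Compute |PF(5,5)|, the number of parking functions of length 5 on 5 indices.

1296

|PF| = (5+1−5)·(5+1)^{5−1} = 1·1296 = 1296 [KW]
Example (2,5,1,3,2) → sorted (1,2,2,3,5): b_i ≤ i ∀i, a PF.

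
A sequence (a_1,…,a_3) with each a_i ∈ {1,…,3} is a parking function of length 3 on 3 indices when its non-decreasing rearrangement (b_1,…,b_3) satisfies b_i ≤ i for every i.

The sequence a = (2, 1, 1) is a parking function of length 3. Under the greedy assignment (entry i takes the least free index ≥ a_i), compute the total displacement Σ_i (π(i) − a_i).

2

Σπ(i) = 1+…+3 = 6; Σa = 2+1+1 = 4; disp = 6−4 = 2.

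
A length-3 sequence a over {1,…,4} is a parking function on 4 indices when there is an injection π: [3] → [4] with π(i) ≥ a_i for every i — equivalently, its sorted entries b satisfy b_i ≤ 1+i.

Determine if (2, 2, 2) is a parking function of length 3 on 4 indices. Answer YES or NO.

YES

Order a: b = (2, 2, 2).
  b_1=2 ≤ 2
  b_2=2 ≤ 3
  b_3=2 ≤ 4
All bounds hold ⇒ YES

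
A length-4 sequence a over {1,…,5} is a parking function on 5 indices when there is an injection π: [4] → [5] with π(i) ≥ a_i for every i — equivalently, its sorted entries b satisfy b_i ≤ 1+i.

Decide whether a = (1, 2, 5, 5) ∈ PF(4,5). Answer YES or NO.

NO

Rearranged: b = (1, 2, 5, 5).
  b_1=1 ≤ 2
  b_2=2 ≤ 3
  b_3=5 > 4
  fails at i=3 ⇒ NO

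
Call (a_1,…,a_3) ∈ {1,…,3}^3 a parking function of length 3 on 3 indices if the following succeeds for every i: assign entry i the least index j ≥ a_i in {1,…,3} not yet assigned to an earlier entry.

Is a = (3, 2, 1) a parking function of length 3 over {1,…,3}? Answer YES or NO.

YES

Sorted: b = (1, 2, 3).
  b_1=1 ≤ 1
  b_2=2 ≤ 2
  b_3=3 ≤ 3
All bounds hold ⇒ YES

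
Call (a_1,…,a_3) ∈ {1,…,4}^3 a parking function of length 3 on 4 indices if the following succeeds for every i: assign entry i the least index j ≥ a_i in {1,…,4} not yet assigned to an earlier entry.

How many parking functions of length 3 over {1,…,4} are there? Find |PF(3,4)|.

50

|PF| = (4+1−3)·(4+1)^{3−1} = 2·25 = 50
One tuple (1,2,3) → sorted (1,2,3): b_i ≤ 1+i ∀i, a PF.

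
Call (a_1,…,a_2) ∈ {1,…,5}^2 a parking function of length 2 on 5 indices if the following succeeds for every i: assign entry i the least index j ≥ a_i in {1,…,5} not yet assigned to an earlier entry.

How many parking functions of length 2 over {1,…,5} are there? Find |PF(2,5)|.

|PF(2,5)| = (6−2)·6^(2−1) = 4×6 = 24 (Konheim–Weiss)
Example (4,3) → sorted (3,4): b_i ≤ 3+i ∀i, a PF.

24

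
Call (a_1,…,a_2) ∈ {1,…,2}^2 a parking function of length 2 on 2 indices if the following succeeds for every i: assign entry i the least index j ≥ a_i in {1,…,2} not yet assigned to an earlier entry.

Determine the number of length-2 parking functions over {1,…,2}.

3

Count = (2+1−2)·(2+1)^{2−1} = 1·3 = 3 [KW]
Example (1,2) → sorted (1,2): b_i ≤ i ∀i, a PF.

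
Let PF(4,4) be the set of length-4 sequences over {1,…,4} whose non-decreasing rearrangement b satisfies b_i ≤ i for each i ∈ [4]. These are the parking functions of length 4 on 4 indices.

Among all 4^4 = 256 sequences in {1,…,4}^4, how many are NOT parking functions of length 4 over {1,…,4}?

|PF| = (4−4+1)·(4+1)^(4−1) = 1×125 = 125 (Pollak)
One tuple (4,4,4,1) → sorted (1,4,4,4): b_2=4>2, not a PF.
Total 256; non-PF = 256−125 = 131

131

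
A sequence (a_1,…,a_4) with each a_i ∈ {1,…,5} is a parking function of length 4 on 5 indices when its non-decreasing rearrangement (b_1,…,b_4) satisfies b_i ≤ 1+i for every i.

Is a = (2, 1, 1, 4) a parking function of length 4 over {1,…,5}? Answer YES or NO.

Rearranged: b = (1, 1, 2, 4).
  b_1=1 ≤ 2
  b_2=1 ≤ 3
  b_3=2 ≤ 4
  b_4=4 ≤ 5
All bounds hold ⇒ YES

YES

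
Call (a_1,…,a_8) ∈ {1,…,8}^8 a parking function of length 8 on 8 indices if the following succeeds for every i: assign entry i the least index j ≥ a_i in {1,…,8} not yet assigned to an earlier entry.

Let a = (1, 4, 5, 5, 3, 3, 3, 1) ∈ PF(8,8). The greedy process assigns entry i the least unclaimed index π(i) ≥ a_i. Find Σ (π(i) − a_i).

11

Σπ = 8·9/2 = 36 (π permutes [8]); Σa = 1+4+5+5+3+3+3+1 = 25; disp = 36−25 = 11.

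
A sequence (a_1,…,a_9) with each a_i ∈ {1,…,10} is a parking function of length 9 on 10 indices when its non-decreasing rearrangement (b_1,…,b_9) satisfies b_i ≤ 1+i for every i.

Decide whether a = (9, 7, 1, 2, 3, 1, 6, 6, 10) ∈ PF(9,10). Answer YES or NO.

YES

Order a: b = (1, 1, 2, 3, 6, 6, 7, 9, 10).
  b_1=1 ≤ 2
  b_2=1 ≤ 3
  b_3=2 ≤ 4
  b_4=3 ≤ 5
  b_5=6 ≤ 6
  b_6=6 ≤ 7
  b_7=7 ≤ 8
  b_8=9 ≤ 9
  b_9=10 ≤ 10
All bounds hold ⇒ YES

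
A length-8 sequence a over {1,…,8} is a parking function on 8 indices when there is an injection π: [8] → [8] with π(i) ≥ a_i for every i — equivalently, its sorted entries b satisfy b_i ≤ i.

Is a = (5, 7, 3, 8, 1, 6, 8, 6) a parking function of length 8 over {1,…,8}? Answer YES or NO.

NO

Sorted: b = (1, 3, 5, 6, 6, 7, 8, 8).
  b_1=1 ≤ 1
  b_2=3 > 2
  fails at i=2 ⇒ NO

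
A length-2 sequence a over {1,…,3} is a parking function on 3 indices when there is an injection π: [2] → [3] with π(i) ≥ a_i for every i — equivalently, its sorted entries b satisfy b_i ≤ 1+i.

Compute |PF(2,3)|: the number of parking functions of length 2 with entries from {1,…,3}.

8

#PF = (3+1−2)·(3+1)^{2−1} = 2 · 4 = 8 [KW]
E.g. (1,2) → sorted (1,2): b_i ≤ 1+i ∀i, a PF.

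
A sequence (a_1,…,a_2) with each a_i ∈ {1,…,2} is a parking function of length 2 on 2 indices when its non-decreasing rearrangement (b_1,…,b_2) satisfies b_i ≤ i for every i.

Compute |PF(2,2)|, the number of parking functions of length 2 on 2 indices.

#PF = (3−2)·3^(2−1) = 1×3 = 3 (Konheim–Weiss)
E.g. (1,1) → sorted (1,1): b_i ≤ i ∀i, a PF.

3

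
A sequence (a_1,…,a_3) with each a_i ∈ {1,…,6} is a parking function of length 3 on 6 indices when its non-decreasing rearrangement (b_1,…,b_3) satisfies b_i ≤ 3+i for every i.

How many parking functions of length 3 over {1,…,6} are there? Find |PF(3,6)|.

196

|PF| = (7−3)·7^(3−1) = 4×49 = 196
Example (4,2,5) → sorted (2,4,5): b_i ≤ 3+i ∀i, a PF.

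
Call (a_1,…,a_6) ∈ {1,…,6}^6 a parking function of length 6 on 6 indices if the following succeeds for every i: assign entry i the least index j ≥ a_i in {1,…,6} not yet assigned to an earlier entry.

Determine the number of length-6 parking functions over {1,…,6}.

16807

|PF(6,6)| = (6−6+1)·(6+1)^(6−1) = 1·16807 = 16807 (Pollak)
E.g. (1,4,1,1,6,4) → sorted (1,1,1,4,4,6): b_i ≤ i ∀i, a PF.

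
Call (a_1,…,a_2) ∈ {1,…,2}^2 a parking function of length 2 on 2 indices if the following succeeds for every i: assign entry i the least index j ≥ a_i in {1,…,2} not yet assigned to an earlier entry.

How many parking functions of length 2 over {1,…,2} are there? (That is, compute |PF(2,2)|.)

3

#PF = 1·3^1 = 1·3 = 3
Example (1,2) → sorted (1,2): b_i ≤ i ∀i, a PF.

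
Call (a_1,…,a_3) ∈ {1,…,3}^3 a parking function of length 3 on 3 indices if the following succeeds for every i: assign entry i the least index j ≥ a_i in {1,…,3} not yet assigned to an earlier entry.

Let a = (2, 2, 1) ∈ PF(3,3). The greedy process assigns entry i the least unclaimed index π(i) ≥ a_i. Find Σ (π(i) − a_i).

Σπ = 6 ({1..3} each once); Σa = 2+2+1 = 5; disp = 6−5 = 1.

1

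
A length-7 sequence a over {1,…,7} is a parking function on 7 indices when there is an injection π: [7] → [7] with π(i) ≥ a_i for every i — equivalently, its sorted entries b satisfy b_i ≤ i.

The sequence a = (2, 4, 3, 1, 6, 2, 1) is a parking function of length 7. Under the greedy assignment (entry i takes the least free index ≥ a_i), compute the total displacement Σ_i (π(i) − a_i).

9

Σπ = 28 ({1..7} each once); Σa = 2+4+3+1+6+2+1 = 19; disp = 28−19 = 9.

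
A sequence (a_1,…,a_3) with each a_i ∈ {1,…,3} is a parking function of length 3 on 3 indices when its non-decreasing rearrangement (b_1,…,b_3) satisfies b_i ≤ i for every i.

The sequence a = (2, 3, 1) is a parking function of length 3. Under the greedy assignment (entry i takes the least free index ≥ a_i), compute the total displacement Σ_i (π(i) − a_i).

0

Σπ = 6 ({1..3} each once); Σa = 2+3+1 = 6; disp = 6−6 = 0.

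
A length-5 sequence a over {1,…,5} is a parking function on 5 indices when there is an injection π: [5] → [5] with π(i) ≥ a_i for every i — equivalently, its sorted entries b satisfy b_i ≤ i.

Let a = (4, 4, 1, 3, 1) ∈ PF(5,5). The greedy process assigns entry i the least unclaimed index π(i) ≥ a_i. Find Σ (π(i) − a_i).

2

Σπ(i) = 1+…+5 = 15; Σa = 4+4+1+3+1 = 13; disp = 15−13 = 2.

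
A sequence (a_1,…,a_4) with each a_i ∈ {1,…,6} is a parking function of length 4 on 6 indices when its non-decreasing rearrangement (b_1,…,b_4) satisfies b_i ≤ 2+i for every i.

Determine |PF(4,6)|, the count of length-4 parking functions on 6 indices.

#PF = 3·7^3 = 3×343 = 1029 (Pollak)
E.g. (6,1,3,3) → sorted (1,3,3,6): b_i ≤ 2+i ∀i, a PF.

1029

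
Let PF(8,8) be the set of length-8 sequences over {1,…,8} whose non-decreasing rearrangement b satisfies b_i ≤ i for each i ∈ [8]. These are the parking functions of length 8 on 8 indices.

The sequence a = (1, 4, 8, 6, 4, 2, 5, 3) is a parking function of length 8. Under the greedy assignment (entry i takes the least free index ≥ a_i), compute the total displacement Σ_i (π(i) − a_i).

Σπ(i) = 1+…+8 = 36; Σa = 1+4+8+6+4+2+5+3 = 33; disp = 36−33 = 3.

3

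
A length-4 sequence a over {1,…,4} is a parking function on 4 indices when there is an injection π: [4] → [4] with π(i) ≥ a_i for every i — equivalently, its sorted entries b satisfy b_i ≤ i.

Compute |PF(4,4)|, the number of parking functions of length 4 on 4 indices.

Count = 1·5^3 = 1×125 = 125 [KW]
E.g. (2,2,1,1) → sorted (1,1,2,2): b_i ≤ i ∀i, a PF.

125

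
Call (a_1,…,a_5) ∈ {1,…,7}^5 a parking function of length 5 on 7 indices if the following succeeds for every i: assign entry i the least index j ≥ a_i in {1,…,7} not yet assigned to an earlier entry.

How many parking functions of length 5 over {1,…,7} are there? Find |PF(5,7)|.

Count = (8−5)·8^(5−1) = 3·4096 = 12288 (Pollak)
One tuple (3,1,6,5,2) → sorted (1,2,3,5,6): b_i ≤ 2+i ∀i, a PF.

12288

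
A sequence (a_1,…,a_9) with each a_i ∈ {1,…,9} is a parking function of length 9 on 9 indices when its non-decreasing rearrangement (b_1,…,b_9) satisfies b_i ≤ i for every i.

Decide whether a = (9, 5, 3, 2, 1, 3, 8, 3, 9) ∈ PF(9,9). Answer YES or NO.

NO

Sorted: b = (1, 2, 3, 3, 3, 5, 8, 9, 9).
  b_1=1 ≤ 1
  b_2=2 ≤ 2
  b_3=3 ≤ 3
  b_4=3 ≤ 4
  b_5=3 ≤ 5
  b_6=5 ≤ 6
  b_7=8 > 7
  fails at i=7 ⇒ NO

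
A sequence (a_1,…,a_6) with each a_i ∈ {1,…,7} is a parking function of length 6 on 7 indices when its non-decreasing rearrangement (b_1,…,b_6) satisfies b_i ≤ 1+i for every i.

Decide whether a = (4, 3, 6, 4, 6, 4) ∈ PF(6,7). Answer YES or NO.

Sorted: b = (3, 4, 4, 4, 6, 6).
  b_1=3 > 2
  fails at i=1 ⇒ NO

NO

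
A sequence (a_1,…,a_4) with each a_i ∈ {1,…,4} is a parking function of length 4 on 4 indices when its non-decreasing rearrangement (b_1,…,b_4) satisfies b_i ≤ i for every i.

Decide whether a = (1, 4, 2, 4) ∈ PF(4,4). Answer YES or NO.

Sorted: b = (1, 2, 4, 4).
  b_1=1 ≤ 1
  b_2=2 ≤ 2
  b_3=4 > 3
  fails at i=3 ⇒ NO

NO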